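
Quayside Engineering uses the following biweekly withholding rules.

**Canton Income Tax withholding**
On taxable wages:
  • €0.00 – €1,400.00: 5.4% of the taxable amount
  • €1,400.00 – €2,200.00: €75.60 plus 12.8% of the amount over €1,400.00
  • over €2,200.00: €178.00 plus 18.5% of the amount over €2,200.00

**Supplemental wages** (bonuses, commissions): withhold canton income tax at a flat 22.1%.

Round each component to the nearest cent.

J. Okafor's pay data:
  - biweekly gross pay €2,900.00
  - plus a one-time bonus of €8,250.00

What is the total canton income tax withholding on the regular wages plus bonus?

€2,130.75

Canton Income Tax: taxable = €2,900.00
  €178.00 + 18.5% × (€2,900.00 − €2,200.00) = €178.00 + 18.5% × €700.00 = €307.50
Supplemental (22.1% flat on bonus): 22.1% × €8,250.00 = €1,823.25
Total canton income tax: €307.50 + €1,823.25 = €2,130.75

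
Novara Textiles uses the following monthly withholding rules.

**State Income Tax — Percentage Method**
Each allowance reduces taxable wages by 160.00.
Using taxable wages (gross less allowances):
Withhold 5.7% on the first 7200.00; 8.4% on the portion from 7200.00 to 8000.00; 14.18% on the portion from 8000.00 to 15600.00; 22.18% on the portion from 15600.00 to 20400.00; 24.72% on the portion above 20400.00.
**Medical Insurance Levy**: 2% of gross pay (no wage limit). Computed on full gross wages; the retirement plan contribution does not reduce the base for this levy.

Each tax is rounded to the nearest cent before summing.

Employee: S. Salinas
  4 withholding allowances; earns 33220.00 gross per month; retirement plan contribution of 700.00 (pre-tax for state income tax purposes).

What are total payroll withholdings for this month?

6122.18

State Income Tax: taxable = 33220.00 − 700.00 − 4×160.00 = 31880.00
  2619.92 + 24.72% × (31880.00 − 20400.00) = 2619.92 + 24.72% × 11480.00 = 5457.78
Medical Insurance Levy: 2% × 33220.00 = 664.40
Total: 5457.78 + 664.40 = 6122.18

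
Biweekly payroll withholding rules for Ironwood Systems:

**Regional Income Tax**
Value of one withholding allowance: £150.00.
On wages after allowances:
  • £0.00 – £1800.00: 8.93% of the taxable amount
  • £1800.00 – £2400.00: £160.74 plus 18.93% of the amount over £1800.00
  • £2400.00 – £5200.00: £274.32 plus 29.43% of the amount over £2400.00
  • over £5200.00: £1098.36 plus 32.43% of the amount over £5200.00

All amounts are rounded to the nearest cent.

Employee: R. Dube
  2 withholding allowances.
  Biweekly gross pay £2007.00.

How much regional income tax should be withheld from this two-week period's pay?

Regional Income Tax: taxable = £2007.00 − 2×£150.00 = £1707.00
  8.93% × £1707.00 = £152.44

£152.44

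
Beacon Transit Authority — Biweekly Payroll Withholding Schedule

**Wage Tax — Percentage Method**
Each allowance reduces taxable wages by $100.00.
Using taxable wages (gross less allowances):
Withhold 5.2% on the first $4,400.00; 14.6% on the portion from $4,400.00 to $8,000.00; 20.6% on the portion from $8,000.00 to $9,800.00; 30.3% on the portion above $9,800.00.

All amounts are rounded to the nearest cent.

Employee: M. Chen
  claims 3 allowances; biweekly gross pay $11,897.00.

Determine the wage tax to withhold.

$1,669.69

Wage Tax: taxable = $11,897.00 − 3×$100.00 = $11,597.00
  $1,125.20 + 30.3% × ($11,597.00 − $9,800.00) = $1,125.20 + 30.3% × $1,797.00 = $1,669.69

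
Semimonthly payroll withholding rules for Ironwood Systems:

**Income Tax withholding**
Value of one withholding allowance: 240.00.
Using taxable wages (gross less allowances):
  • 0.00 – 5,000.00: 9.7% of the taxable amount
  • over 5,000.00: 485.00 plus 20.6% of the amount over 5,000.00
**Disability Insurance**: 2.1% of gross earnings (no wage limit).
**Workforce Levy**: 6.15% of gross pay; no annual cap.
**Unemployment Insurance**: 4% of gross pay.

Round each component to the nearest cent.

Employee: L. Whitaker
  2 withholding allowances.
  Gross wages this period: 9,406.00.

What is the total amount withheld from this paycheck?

2,446.00

Income Tax: taxable = 9,406.00 − 2×240.00 = 8,926.00
  485.00 + 20.6% × (8,926.00 − 5,000.00) = 485.00 + 20.6% × 3,926.00 = 1,293.76
Disability Insurance: 2.1% × 9,406.00 = 197.53
Workforce Levy: 6.15% × 9,406.00 = 578.47
Unemployment Insurance: 4% × 9,406.00 = 376.24
Total: 1,293.76 + 197.53 + 578.47 + 376.24 = 2,446.00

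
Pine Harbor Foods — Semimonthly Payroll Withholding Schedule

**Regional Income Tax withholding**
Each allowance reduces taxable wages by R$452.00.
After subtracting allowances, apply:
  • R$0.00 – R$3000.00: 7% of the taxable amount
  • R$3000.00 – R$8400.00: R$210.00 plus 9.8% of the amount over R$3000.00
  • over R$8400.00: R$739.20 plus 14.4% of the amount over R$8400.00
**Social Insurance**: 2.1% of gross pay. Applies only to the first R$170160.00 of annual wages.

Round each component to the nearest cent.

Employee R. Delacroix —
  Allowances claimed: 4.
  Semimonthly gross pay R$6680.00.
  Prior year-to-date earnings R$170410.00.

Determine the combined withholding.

Regional Income Tax: taxable = R$6680.00 − 4×R$452.00 = R$4872.00
  R$210.00 + 9.8% × (R$4872.00 − R$3000.00) = R$210.00 + 9.8% × R$1872.00 = R$393.46
Social Insurance: YTD R$170410.00 ≥ cap R$170160.00 → R$0.00
Total: R$393.46 + R$0.00 = R$393.46

R$393.46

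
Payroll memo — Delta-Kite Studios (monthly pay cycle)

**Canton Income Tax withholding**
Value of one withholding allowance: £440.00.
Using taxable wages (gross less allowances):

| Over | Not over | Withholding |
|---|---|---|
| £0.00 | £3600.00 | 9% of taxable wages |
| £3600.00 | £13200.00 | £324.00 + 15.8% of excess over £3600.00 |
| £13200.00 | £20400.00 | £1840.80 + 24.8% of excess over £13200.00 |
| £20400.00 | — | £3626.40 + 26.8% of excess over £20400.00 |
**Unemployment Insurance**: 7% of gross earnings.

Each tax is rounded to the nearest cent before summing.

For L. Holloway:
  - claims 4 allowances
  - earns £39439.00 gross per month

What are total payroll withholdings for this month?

Canton Income Tax: taxable = £39439.00 − 4×£440.00 = £37679.00
  £3626.40 + 26.8% × (£37679.00 − £20400.00) = £3626.40 + 26.8% × £17279.00 = £8257.17
Unemployment Insurance: 7% × £39439.00 = £2760.73
Total: £8257.17 + £2760.73 = £11017.90

£11017.90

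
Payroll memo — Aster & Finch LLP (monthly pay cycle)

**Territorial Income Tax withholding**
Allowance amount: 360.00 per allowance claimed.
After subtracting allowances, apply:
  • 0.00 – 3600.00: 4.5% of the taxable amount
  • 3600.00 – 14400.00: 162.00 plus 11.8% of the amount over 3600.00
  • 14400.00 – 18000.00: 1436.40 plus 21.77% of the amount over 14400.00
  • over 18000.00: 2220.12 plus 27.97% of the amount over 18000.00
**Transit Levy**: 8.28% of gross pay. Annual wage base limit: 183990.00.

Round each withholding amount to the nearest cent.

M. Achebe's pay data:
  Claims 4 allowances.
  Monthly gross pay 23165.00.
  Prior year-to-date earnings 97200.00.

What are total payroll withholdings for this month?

Territorial Income Tax: taxable = 23165.00 − 4×360.00 = 21725.00
  2220.12 + 27.97% × (21725.00 − 18000.00) = 2220.12 + 27.97% × 3725.00 = 3262.00
Transit Levy: 8.28% × 23165.00 = 1918.06
Total: 3262.00 + 1918.06 = 5180.06

5180.06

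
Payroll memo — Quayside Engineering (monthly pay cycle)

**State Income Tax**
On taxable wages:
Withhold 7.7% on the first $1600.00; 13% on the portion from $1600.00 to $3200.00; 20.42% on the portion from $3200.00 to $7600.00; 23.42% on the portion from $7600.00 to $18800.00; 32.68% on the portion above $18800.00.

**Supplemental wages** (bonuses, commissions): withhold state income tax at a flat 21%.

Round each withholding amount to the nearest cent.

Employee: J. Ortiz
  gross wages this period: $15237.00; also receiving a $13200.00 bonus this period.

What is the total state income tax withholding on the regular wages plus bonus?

State Income Tax: taxable = $15237.00
  $1229.68 + 23.42% × ($15237.00 − $7600.00) = $1229.68 + 23.42% × $7637.00 = $3018.27
Supplemental (21% flat on bonus): 21% × $13200.00 = $2772.00
Total state income tax: $3018.27 + $2772.00 = $5790.27

$5790.27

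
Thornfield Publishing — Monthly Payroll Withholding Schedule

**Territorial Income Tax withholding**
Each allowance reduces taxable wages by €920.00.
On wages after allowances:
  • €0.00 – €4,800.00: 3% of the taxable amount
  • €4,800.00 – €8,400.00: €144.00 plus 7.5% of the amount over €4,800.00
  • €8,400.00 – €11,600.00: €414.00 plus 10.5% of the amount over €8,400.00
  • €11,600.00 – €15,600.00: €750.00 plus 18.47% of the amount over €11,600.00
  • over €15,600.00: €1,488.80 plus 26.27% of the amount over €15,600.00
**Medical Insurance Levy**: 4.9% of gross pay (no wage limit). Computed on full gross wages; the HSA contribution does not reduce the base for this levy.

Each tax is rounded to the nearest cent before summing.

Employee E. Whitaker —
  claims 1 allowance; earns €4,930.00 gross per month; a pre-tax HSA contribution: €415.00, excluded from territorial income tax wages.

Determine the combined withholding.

Territorial Income Tax: taxable = €4,930.00 − €415.00 − 1×€920.00 = €3,595.00
  3% × €3,595.00 = €107.85
Medical Insurance Levy: 4.9% × €4,930.00 = €241.57
Total: €107.85 + €241.57 = €349.42

€349.42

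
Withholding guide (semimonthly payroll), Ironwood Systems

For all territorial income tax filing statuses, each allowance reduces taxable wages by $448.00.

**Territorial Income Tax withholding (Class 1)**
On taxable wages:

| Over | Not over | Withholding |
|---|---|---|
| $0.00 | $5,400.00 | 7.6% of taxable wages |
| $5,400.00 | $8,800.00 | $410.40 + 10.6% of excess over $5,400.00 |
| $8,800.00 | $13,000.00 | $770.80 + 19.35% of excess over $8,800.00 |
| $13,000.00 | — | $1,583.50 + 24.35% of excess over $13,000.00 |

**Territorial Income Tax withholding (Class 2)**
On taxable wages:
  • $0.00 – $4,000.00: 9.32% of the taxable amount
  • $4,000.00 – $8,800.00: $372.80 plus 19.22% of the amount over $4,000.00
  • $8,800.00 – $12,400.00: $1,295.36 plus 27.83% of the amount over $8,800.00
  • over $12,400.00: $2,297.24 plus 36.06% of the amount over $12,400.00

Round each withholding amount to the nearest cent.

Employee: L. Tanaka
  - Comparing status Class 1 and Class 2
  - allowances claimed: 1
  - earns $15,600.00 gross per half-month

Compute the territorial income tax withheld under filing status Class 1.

Territorial Income Tax (Class 1): taxable = $15,600.00 − 1×$448.00 = $15,152.00
  $1,583.50 + 24.35% × ($15,152.00 − $13,000.00) = $1,583.50 + 24.35% × $2,152.00 = $2,107.51

$2,107.51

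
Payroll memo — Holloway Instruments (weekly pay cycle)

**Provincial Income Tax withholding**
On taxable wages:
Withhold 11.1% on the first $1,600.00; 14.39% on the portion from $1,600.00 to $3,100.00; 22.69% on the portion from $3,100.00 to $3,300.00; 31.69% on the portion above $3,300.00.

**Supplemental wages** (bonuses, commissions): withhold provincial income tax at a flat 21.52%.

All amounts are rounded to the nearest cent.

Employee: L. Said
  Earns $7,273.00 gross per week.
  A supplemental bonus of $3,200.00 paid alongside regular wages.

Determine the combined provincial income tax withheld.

$2,386.51

Provincial Income Tax: taxable = $7,273.00
  $438.83 + 31.69% × ($7,273.00 − $3,300.00) = $438.83 + 31.69% × $3,973.00 = $1,697.87
Supplemental (21.52% flat on bonus): 21.52% × $3,200.00 = $688.64
Total provincial income tax: $1,697.87 + $688.64 = $2,386.51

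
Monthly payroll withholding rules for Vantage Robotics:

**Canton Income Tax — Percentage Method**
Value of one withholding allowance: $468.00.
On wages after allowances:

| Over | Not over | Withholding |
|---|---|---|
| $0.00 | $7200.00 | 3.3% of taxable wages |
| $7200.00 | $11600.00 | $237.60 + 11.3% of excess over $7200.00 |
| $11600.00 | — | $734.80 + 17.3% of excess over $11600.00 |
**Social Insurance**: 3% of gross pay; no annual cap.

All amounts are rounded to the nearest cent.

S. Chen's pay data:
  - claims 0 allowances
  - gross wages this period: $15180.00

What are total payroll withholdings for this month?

$1809.54

Canton Income Tax: taxable = $15180.00
  $734.80 + 17.3% × ($15180.00 − $11600.00) = $734.80 + 17.3% × $3580.00 = $1354.14
Social Insurance: 3% × $15180.00 = $455.40
Total: $1354.14 + $455.40 = $1809.54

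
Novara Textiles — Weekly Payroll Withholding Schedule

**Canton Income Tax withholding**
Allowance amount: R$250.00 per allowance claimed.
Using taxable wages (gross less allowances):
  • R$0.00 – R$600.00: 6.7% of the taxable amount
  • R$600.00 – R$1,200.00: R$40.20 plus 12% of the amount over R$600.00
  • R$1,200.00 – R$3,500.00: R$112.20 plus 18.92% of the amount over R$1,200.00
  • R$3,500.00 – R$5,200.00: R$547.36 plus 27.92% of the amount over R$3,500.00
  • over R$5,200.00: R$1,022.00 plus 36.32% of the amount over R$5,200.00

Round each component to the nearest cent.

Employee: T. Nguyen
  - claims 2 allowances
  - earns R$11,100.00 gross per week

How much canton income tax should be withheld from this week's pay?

R$2,983.28

Canton Income Tax: taxable = R$11,100.00 − 2×R$250.00 = R$10,600.00
  R$1,022.00 + 36.32% × (R$10,600.00 − R$5,200.00) = R$1,022.00 + 36.32% × R$5,400.00 = R$2,983.28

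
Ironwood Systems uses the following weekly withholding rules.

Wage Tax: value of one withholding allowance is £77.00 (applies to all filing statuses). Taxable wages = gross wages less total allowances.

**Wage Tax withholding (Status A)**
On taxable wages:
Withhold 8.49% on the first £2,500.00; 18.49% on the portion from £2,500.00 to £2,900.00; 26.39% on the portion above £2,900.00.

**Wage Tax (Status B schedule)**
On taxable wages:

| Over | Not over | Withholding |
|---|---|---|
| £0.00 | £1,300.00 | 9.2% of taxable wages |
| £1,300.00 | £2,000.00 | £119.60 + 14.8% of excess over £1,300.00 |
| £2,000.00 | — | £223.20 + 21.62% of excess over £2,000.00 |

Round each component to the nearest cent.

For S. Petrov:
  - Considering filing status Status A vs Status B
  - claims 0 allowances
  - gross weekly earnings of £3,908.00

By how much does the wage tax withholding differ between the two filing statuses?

£83.49

Wage Tax (Status A): taxable = £3,908.00
  £286.21 + 26.39% × (£3,908.00 − £2,900.00) = £286.21 + 26.39% × £1,008.00 = £552.22
Wage Tax (Status B): taxable = £3,908.00
  £223.20 + 21.62% × (£3,908.00 − £2,000.00) = £223.20 + 21.62% × £1,908.00 = £635.71
Difference: |£552.22 − £635.71| = £83.49 (higher under Status B)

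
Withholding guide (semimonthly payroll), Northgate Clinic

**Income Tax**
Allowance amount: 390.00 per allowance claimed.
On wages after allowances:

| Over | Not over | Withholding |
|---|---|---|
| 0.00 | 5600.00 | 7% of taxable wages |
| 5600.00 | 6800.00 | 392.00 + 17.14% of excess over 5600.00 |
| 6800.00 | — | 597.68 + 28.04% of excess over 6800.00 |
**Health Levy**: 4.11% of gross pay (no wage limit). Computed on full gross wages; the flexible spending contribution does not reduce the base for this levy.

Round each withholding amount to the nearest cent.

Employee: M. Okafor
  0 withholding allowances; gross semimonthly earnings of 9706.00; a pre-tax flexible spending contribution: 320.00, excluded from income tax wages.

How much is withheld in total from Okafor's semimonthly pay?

1721.71

Income Tax: taxable = 9706.00 − 320.00 = 9386.00
  597.68 + 28.04% × (9386.00 − 6800.00) = 597.68 + 28.04% × 2586.00 = 1322.79
Health Levy: 4.11% × 9706.00 = 398.92
Total: 1322.79 + 398.92 = 1721.71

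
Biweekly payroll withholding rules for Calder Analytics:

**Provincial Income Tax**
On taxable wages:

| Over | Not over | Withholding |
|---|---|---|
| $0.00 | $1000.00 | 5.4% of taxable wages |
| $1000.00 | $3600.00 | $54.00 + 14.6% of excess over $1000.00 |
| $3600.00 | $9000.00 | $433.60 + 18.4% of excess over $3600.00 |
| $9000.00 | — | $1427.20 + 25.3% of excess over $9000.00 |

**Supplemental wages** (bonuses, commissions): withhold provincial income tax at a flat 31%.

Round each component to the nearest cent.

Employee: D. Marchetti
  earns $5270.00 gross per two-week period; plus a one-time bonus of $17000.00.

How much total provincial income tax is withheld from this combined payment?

$6010.88

Provincial Income Tax: taxable = $5270.00
  $433.60 + 18.4% × ($5270.00 − $3600.00) = $433.60 + 18.4% × $1670.00 = $740.88
Supplemental (31% flat on bonus): 31% × $17000.00 = $5270.00
Total provincial income tax: $740.88 + $5270.00 = $6010.88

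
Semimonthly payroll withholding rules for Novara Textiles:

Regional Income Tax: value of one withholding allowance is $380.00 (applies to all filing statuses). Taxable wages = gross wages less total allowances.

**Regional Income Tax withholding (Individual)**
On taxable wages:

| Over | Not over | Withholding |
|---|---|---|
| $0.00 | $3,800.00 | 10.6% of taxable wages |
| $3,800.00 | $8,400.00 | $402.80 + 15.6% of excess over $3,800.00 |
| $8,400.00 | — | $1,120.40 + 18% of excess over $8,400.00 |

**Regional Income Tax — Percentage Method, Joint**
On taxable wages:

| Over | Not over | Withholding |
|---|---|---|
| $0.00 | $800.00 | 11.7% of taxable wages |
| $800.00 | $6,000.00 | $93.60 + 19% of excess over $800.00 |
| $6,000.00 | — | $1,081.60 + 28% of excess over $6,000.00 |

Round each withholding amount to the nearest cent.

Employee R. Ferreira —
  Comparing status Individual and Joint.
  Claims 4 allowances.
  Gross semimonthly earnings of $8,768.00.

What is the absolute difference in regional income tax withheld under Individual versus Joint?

Regional Income Tax (Individual): taxable = $8,768.00 − 4×$380.00 = $7,248.00
  $402.80 + 15.6% × ($7,248.00 − $3,800.00) = $402.80 + 15.6% × $3,448.00 = $940.69
Regional Income Tax (Joint): taxable = $8,768.00 − 4×$380.00 = $7,248.00
  $1,081.60 + 28% × ($7,248.00 − $6,000.00) = $1,081.60 + 28% × $1,248.00 = $1,431.04
Difference: |$940.69 − $1,431.04| = $490.35 (higher under Joint)

$490.35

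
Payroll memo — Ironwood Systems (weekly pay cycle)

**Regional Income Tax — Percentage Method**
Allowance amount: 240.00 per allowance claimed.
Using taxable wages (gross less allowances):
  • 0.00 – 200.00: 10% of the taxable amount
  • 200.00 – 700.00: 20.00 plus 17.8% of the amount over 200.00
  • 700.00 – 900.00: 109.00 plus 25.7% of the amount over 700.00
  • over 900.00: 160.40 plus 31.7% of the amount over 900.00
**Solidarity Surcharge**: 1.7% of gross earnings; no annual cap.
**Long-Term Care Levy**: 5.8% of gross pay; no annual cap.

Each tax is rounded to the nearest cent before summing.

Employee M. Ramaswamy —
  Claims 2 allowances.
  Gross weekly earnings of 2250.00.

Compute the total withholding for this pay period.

Regional Income Tax: taxable = 2250.00 − 2×240.00 = 1770.00
  160.40 + 31.7% × (1770.00 − 900.00) = 160.40 + 31.7% × 870.00 = 436.19
Solidarity Surcharge: 1.7% × 2250.00 = 38.25
Long-Term Care Levy: 5.8% × 2250.00 = 130.50
Total: 436.19 + 38.25 + 130.50 = 604.94

604.94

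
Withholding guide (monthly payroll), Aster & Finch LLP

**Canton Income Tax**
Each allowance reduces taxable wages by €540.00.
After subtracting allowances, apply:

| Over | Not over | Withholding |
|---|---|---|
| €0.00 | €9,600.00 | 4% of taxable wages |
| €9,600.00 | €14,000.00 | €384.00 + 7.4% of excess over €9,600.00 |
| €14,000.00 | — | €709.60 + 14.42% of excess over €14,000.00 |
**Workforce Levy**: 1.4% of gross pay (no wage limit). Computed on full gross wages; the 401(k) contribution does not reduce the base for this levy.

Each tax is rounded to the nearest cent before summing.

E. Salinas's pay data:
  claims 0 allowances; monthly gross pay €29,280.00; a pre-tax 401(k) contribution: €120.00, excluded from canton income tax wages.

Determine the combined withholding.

€3,305.59

Canton Income Tax: taxable = €29,280.00 − €120.00 = €29,160.00
  €709.60 + 14.42% × (€29,160.00 − €14,000.00) = €709.60 + 14.42% × €15,160.00 = €2,895.67
Workforce Levy: 1.4% × €29,280.00 = €409.92
Total: €2,895.67 + €409.92 = €3,305.59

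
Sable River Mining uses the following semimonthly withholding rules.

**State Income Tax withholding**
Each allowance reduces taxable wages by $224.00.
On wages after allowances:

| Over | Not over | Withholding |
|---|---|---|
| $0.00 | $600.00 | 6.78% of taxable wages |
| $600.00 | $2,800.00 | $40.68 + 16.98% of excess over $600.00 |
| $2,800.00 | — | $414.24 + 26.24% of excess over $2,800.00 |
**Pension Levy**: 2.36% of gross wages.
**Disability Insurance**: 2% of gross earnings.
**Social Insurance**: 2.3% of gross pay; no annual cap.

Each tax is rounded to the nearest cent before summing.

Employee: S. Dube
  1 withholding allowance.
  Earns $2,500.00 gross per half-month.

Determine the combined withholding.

State Income Tax: taxable = $2,500.00 − 1×$224.00 = $2,276.00
  $40.68 + 16.98% × ($2,276.00 − $600.00) = $40.68 + 16.98% × $1,676.00 = $325.26
Pension Levy: 2.36% × $2,500.00 = $59.00
Disability Insurance: 2% × $2,500.00 = $50.00
Social Insurance: 2.3% × $2,500.00 = $57.50
Total: $325.26 + $59.00 + $50.00 + $57.50 = $491.76

$491.76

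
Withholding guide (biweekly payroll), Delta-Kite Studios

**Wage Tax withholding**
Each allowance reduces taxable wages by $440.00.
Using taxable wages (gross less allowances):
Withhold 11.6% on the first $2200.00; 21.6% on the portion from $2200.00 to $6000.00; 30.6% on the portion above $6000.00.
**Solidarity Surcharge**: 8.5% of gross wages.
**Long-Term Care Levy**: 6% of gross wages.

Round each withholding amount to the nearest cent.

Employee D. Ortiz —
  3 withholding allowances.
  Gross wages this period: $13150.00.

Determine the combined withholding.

$4766.73

Wage Tax: taxable = $13150.00 − 3×$440.00 = $11830.00
  $1076.00 + 30.6% × ($11830.00 − $6000.00) = $1076.00 + 30.6% × $5830.00 = $2859.98
Solidarity Surcharge: 8.5% × $13150.00 = $1117.75
Long-Term Care Levy: 6% × $13150.00 = $789.00
Total: $2859.98 + $1117.75 + $789.00 = $4766.73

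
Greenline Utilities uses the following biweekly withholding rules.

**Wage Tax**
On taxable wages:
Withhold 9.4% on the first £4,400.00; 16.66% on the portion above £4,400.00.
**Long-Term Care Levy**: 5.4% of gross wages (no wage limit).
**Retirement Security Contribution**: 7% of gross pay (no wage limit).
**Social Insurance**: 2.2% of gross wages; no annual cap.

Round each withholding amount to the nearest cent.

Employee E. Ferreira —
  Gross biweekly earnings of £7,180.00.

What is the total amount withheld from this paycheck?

£1,925.03

Wage Tax: taxable = £7,180.00
  £413.60 + 16.66% × (£7,180.00 − £4,400.00) = £413.60 + 16.66% × £2,780.00 = £876.75
Long-Term Care Levy: 5.4% × £7,180.00 = £387.72
Retirement Security Contribution: 7% × £7,180.00 = £502.60
Social Insurance: 2.2% × £7,180.00 = £157.96
Total: £876.75 + £387.72 + £502.60 + £157.96 = £1,925.03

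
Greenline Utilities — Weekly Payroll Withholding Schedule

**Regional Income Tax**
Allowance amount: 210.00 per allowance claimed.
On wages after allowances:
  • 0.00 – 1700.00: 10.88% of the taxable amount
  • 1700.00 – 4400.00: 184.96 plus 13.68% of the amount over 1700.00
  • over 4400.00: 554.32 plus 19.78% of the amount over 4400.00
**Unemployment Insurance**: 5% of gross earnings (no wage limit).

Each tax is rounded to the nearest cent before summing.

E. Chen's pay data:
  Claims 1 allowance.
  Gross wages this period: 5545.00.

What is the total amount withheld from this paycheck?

1016.51

Regional Income Tax: taxable = 5545.00 − 1×210.00 = 5335.00
  554.32 + 19.78% × (5335.00 − 4400.00) = 554.32 + 19.78% × 935.00 = 739.26
Unemployment Insurance: 5% × 5545.00 = 277.25
Total: 739.26 + 277.25 = 1016.51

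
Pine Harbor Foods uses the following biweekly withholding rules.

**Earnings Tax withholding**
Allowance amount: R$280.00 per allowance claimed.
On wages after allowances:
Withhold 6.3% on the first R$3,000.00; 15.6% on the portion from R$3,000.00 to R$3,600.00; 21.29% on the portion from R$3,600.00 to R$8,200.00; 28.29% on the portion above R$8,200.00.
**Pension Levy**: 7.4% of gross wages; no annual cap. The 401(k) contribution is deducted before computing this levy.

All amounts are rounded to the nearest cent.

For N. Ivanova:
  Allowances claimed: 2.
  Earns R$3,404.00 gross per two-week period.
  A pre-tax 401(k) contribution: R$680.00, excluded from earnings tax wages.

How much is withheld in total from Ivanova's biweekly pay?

R$337.91

Earnings Tax: taxable = R$3,404.00 − R$680.00 − 2×R$280.00 = R$2,164.00
  6.3% × R$2,164.00 = R$136.33
Pension Levy: 7.4% × R$2,724.00 = R$201.58
Total: R$136.33 + R$201.58 = R$337.91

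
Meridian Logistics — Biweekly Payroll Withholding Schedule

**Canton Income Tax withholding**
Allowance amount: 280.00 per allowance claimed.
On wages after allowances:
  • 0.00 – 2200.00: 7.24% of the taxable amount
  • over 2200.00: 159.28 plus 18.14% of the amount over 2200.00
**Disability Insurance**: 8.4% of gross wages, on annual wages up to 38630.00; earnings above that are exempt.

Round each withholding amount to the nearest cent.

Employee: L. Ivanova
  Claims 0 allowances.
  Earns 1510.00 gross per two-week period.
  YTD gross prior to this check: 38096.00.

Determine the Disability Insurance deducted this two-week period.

44.86

Disability Insurance: cap 38630.00 − YTD 38096.00 = 534.00 subject; 8.4% × 534.00 = 44.86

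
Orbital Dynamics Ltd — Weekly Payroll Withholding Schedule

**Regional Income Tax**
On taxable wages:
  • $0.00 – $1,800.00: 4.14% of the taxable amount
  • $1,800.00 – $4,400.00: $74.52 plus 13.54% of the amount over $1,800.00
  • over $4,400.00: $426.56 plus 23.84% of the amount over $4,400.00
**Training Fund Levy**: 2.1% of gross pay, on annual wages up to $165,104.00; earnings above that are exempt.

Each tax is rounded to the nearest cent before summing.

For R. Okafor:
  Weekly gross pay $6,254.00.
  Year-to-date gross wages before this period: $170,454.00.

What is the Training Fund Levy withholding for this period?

$0.00

Training Fund Levy: YTD $170,454.00 ≥ cap $165,104.00 → $0.00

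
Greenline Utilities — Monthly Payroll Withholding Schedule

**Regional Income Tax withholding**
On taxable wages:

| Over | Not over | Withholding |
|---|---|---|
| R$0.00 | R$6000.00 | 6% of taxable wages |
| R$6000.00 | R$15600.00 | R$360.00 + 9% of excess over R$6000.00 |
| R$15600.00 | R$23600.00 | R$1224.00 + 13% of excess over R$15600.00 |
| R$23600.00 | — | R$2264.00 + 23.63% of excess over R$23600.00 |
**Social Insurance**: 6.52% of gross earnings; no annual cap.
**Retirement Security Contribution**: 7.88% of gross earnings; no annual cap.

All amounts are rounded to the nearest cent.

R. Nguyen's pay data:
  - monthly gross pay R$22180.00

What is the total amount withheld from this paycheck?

Regional Income Tax: taxable = R$22180.00
  R$1224.00 + 13% × (R$22180.00 − R$15600.00) = R$1224.00 + 13% × R$6580.00 = R$2079.40
Social Insurance: 6.52% × R$22180.00 = R$1446.14
Retirement Security Contribution: 7.88% × R$22180.00 = R$1747.78
Total: R$2079.40 + R$1446.14 + R$1747.78 = R$5273.32

R$5273.32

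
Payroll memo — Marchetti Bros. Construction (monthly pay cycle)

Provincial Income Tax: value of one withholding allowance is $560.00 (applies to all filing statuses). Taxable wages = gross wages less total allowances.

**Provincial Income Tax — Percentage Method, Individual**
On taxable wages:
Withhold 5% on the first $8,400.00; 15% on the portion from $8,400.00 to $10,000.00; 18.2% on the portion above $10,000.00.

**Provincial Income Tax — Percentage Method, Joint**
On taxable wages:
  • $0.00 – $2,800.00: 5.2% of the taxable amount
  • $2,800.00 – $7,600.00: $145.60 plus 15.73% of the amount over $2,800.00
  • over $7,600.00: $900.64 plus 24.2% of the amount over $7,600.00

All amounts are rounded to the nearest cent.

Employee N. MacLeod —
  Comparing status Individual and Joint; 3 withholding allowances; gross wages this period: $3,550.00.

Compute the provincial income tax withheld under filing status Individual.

$93.50

Provincial Income Tax (Individual): taxable = $3,550.00 − 3×$560.00 = $1,870.00
  5% × $1,870.00 = $93.50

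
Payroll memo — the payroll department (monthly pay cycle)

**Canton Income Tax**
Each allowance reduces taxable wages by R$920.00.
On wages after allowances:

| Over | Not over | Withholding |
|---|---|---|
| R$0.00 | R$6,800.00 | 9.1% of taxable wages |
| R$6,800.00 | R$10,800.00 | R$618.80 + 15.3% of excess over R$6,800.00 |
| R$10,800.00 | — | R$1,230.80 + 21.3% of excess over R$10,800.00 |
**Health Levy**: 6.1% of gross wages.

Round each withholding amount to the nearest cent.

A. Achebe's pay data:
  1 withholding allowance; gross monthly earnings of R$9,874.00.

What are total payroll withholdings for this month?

R$1,550.67

Canton Income Tax: taxable = R$9,874.00 − 1×R$920.00 = R$8,954.00
  R$618.80 + 15.3% × (R$8,954.00 − R$6,800.00) = R$618.80 + 15.3% × R$2,154.00 = R$948.36
Health Levy: 6.1% × R$9,874.00 = R$602.31
Total: R$948.36 + R$602.31 = R$1,550.67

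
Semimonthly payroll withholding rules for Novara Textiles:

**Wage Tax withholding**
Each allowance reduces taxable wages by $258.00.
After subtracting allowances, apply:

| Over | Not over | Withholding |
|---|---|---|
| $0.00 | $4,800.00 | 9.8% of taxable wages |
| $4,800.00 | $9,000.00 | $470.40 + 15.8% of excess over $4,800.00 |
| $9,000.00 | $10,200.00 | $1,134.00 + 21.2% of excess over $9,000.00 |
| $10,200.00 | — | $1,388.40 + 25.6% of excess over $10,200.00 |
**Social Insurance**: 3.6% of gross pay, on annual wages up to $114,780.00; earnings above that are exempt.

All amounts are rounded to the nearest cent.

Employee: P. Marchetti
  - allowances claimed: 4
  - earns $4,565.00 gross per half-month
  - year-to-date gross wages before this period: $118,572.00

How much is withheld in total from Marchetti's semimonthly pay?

$346.23

Wage Tax: taxable = $4,565.00 − 4×$258.00 = $3,533.00
  9.8% × $3,533.00 = $346.23
Social Insurance: YTD $118,572.00 ≥ cap $114,780.00 → $0.00
Total: $346.23 + $0.00 = $346.23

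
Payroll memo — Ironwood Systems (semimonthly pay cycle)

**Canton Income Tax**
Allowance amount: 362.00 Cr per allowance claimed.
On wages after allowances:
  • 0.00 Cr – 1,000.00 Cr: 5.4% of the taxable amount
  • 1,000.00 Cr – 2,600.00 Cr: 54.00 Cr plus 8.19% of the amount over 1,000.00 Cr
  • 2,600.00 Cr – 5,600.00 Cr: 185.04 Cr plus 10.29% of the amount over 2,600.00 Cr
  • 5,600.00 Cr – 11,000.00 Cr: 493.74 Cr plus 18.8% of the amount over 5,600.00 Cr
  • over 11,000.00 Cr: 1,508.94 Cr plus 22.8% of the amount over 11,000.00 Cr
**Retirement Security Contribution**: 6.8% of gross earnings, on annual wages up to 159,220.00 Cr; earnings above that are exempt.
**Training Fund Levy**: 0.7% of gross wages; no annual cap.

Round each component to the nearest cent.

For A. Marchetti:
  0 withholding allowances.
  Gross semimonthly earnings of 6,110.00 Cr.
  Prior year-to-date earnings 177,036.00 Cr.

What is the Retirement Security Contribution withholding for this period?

0.00 Cr

Retirement Security Contribution: YTD 177,036.00 Cr ≥ cap 159,220.00 Cr → 0.00 Cr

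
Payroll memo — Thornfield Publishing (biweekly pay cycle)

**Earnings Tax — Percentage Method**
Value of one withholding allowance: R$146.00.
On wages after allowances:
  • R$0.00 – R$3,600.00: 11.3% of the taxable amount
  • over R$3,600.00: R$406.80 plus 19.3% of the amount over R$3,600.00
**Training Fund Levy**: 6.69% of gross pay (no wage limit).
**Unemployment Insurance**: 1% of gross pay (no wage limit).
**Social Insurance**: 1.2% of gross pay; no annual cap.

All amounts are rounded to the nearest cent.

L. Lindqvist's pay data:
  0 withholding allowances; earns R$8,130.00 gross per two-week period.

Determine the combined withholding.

Earnings Tax: taxable = R$8,130.00
  R$406.80 + 19.3% × (R$8,130.00 − R$3,600.00) = R$406.80 + 19.3% × R$4,530.00 = R$1,281.09
Training Fund Levy: 6.69% × R$8,130.00 = R$543.90
Unemployment Insurance: 1% × R$8,130.00 = R$81.30
Social Insurance: 1.2% × R$8,130.00 = R$97.56
Total: R$1,281.09 + R$543.90 + R$81.30 + R$97.56 = R$2,003.85

R$2,003.85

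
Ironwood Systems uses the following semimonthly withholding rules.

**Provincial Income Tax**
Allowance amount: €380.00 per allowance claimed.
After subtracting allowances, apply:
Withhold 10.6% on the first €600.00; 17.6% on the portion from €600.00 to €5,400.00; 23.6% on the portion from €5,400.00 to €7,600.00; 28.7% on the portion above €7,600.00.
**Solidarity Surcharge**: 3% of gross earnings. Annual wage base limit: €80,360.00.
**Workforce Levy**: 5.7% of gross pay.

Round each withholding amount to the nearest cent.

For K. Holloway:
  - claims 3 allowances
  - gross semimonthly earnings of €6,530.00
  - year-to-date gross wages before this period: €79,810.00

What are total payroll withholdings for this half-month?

Provincial Income Tax: taxable = €6,530.00 − 3×€380.00 = €5,390.00
  €63.60 + 17.6% × (€5,390.00 − €600.00) = €63.60 + 17.6% × €4,790.00 = €906.64
Solidarity Surcharge: cap €80,360.00 − YTD €79,810.00 = €550.00 subject; 3% × €550.00 = €16.50
Workforce Levy: 5.7% × €6,530.00 = €372.21
Total: €906.64 + €16.50 + €372.21 = €1,295.35

€1,295.35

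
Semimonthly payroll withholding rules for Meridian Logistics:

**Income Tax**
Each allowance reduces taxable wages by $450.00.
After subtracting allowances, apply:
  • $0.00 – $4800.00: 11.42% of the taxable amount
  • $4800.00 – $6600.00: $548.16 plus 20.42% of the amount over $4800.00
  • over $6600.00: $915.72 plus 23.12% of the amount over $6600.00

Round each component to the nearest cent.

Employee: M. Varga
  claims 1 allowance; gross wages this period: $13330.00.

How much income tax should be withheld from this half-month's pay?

$2367.66

Income Tax: taxable = $13330.00 − 1×$450.00 = $12880.00
  $915.72 + 23.12% × ($12880.00 − $6600.00) = $915.72 + 23.12% × $6280.00 = $2367.66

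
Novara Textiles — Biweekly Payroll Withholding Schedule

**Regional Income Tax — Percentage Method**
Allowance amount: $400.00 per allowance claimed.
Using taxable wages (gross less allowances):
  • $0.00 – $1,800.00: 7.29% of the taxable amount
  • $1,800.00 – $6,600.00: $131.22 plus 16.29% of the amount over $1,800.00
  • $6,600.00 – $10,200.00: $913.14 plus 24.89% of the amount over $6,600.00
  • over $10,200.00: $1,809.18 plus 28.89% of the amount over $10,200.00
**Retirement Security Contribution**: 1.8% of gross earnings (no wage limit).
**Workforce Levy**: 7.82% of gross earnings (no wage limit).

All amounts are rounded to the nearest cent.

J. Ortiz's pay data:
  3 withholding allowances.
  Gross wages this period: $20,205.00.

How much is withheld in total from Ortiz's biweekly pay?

$6,296.66

Regional Income Tax: taxable = $20,205.00 − 3×$400.00 = $19,005.00
  $1,809.18 + 28.89% × ($19,005.00 − $10,200.00) = $1,809.18 + 28.89% × $8,805.00 = $4,352.94
Retirement Security Contribution: 1.8% × $20,205.00 = $363.69
Workforce Levy: 7.82% × $20,205.00 = $1,580.03
Total: $4,352.94 + $363.69 + $1,580.03 = $6,296.66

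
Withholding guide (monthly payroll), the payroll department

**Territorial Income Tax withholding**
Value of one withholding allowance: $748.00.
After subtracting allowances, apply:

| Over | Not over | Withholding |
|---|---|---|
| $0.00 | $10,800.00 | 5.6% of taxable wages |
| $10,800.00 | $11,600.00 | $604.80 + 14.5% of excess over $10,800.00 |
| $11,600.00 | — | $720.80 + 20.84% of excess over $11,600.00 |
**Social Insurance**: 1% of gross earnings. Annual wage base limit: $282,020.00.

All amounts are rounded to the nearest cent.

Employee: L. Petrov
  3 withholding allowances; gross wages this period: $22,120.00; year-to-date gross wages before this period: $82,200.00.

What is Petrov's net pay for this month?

$19,453.28

Territorial Income Tax: taxable = $22,120.00 − 3×$748.00 = $19,876.00
  $720.80 + 20.84% × ($19,876.00 − $11,600.00) = $720.80 + 20.84% × $8,276.00 = $2,445.52
Social Insurance: 1% × $22,120.00 = $221.20
Total withheld: $2,445.52 + $221.20 = $2,666.72
Net pay: $22,120.00 − $2,666.72 = $19,453.28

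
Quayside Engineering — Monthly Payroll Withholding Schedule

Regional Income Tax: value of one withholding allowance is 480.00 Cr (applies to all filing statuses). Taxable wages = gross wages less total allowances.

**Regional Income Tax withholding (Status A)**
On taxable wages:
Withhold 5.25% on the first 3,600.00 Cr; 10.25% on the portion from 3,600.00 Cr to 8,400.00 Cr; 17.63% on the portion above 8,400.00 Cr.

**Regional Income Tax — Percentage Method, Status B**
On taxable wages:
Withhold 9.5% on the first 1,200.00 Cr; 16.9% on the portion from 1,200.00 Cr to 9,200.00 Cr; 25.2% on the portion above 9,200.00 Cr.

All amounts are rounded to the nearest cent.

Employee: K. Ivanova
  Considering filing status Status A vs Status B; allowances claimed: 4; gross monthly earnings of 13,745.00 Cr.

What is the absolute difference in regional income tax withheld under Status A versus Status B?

842.67 Cr

Regional Income Tax (Status A): taxable = 13,745.00 Cr − 4×480.00 Cr = 11,825.00 Cr
  681.00 Cr + 17.63% × (11,825.00 Cr − 8,400.00 Cr) = 681.00 Cr + 17.63% × 3,425.00 Cr = 1,284.83 Cr
Regional Income Tax (Status B): taxable = 13,745.00 Cr − 4×480.00 Cr = 11,825.00 Cr
  1,466.00 Cr + 25.2% × (11,825.00 Cr − 9,200.00 Cr) = 1,466.00 Cr + 25.2% × 2,625.00 Cr = 2,127.50 Cr
Difference: |1,284.83 Cr − 2,127.50 Cr| = 842.67 Cr (higher under Status B)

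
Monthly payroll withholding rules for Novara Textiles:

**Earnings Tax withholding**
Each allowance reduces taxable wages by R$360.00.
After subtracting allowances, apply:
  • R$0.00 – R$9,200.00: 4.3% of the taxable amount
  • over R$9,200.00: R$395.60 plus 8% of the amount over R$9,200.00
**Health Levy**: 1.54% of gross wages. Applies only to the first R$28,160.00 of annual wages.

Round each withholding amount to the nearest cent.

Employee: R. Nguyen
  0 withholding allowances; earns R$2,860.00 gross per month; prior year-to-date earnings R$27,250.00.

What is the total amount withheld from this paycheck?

Earnings Tax: taxable = R$2,860.00
  4.3% × R$2,860.00 = R$122.98
Health Levy: cap R$28,160.00 − YTD R$27,250.00 = R$910.00 subject; 1.54% × R$910.00 = R$14.01
Total: R$122.98 + R$14.01 = R$136.99

R$136.99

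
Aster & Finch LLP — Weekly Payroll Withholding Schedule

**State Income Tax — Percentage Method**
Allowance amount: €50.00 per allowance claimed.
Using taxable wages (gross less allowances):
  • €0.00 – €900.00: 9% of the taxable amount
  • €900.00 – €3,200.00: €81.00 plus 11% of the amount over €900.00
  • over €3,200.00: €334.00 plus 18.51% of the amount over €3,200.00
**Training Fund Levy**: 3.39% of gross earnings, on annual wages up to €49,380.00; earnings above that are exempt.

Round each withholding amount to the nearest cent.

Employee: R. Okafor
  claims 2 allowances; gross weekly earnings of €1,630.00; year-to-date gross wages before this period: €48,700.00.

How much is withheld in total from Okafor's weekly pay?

€173.35

State Income Tax: taxable = €1,630.00 − 2×€50.00 = €1,530.00
  €81.00 + 11% × (€1,530.00 − €900.00) = €81.00 + 11% × €630.00 = €150.30
Training Fund Levy: cap €49,380.00 − YTD €48,700.00 = €680.00 subject; 3.39% × €680.00 = €23.05
Total: €150.30 + €23.05 = €173.35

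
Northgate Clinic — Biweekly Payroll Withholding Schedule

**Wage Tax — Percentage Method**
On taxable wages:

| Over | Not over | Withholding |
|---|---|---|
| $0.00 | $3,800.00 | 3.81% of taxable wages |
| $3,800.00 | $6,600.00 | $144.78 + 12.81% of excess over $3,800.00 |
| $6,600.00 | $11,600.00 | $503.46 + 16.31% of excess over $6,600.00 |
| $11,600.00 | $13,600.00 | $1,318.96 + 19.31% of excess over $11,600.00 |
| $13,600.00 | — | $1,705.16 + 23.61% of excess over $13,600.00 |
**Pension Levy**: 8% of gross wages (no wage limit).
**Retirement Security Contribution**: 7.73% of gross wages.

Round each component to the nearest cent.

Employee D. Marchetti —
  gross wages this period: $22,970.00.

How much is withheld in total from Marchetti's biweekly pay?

Wage Tax: taxable = $22,970.00
  $1,705.16 + 23.61% × ($22,970.00 − $13,600.00) = $1,705.16 + 23.61% × $9,370.00 = $3,917.42
Pension Levy: 8% × $22,970.00 = $1,837.60
Retirement Security Contribution: 7.73% × $22,970.00 = $1,775.58
Total: $3,917.42 + $1,837.60 + $1,775.58 = $7,530.60

$7,530.60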